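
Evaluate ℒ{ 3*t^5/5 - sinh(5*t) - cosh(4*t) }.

-s/(s^2 - 16) - 5/(s^2 - 25) + 72/s^6

By linearity of the Laplace transform, transform each term separately.
(3/5)·[L{t^5} = 5!/s^6 = 120/s^6]; (-1)·[L{sinh(5t)} = 5/(s^2 - 25)]; (-1)·[L{cosh(4t)} = s/(s^2 - 16)].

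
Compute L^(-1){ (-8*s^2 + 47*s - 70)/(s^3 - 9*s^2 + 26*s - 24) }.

-5*exp(4*t) + exp(3*t) - 4*exp(2*t)

Factor the denominator: s^3 - 9*s^2 + 26*s - 24 = (s - 4)*(s - 3)*(s - 2).
Partial fraction decomposition gives [-4/(s - 2)] + [1/(s - 3)] + [-5/(s - 4)].
Invert each term: -4/(s - 2) ↔ -4e^(2t); 1/(s - 3) ↔ e^(3t); -5/(s - 4) ↔ -5e^(4t).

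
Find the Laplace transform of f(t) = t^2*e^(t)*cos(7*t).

2*(s - 1)*(s^2 - 2*s - 146)/(s^2 - 2*s + 50)^3

L{cos(7t)} = s/(s^2 + 49).
Multiplying by e^(t) shifts s → s - 1, so L{e^(t)*cos(7*t)} = (s - 1)/((s - 1)^2 + 49).
Then apply L{t^2·g(t)} = (-1)^2 d^2/ds^2[G(s)] with G(s) = (s - 1)/((s - 1)^2 + 49):
differentiating 2 times and applying the sign gives 2*(s - 1)*(s^2 - 2*s - 146)/(s^2 - 2*s + 50)^3.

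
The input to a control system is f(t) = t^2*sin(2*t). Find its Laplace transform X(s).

X(s) = 4*(3*s^2 - 4)/(s^2 + 4)^3

L{sin(2t)} = 2/(s^2 + 4).
Then apply L{t^2·g(t)} = (-1)^2 d^2/ds^2[G(s)] with G(s) = 2/(s^2 + 4):
differentiating 2 times and applying the sign gives 4*(3*s^2 - 4)/(s^2 + 4)^3.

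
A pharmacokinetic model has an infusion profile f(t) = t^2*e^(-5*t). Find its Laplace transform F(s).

L{e^(-5t)} = 1/(s + 5).
Then apply L{t^2·g(t)} = (-1)^2 d^2/ds^2[G(s)] with G(s) = 1/(s + 5):
differentiating 2 times and applying the sign gives 2/(s + 5)^3.

F(s) = 2/(s + 5)^3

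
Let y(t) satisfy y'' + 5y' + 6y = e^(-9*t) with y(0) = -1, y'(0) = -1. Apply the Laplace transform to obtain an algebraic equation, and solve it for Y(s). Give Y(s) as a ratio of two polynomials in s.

Y(s) = (-s^2 - 15*s - 53)/(s^3 + 14*s^2 + 51*s + 54)

Apply the Laplace transform to the equation.
Using L{y''} = s^2 Y - s·y(0) - y'(0) and L{y'} = sY - y(0), with y(0) = -1, y'(0) = -1, the left side becomes (s^2 + 5*s + 6)Y - (-s - 6).
The right side is L{e^(-9*t)} = 1/(s + 9).
So (s^2 + 5*s + 6)Y = 1/(s + 9) + (-s - 6).
Divide through and combine into a single rational function.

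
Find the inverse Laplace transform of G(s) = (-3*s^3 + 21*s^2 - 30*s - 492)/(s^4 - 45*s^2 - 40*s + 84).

-exp(7*t) + 4*exp(t) - 3*exp(-2*t) - 3*exp(-6*t)

Factor the denominator: s^4 - 45*s^2 - 40*s + 84 = (s - 7)*(s - 1)*(s + 2)*(s + 6).
Partial fraction decomposition gives [-1/(s - 7)] + [-3/(s + 2)] + [-3/(s + 6)] + [4/(s - 1)].
Invert each term: -1/(s - 7) ↔ -e^(7t); -3/(s + 2) ↔ -3e^(-2t); -3/(s + 6) ↔ -3e^(-6t); 4/(s - 1) ↔ 4e^(t).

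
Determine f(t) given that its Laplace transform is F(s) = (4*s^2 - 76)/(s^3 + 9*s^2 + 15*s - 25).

f(t) = -4*t*exp(-5*t) - 2*exp(t) + 6*exp(-5*t)

Factor the denominator: s^3 + 9*s^2 + 15*s - 25 = (s - 1)*(s + 5)^2.
Partial fraction decomposition gives [6/(s + 5)] + [-4/(s + 5)^2] + [-2/(s - 1)].
Invert each term: 6/(s + 5) ↔ 6e^(-5t); -4/(s + 5)^2 ↔ -4t·e^(-5t); -2/(s - 1) ↔ -2e^(t).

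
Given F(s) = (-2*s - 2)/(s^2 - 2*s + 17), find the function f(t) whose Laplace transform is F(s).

Complete the square in the denominator: s^2 - 2*s + 17 = (s - 1)^2 + 4^2.
Split the numerator to match: -2*s - 2 = -2·(s - 1) - 1·4.
Invert each term: -2·(s - 1)/((s - 1)^2 + 16) ↔ -2e^(t)cos(4t); -1·4/((s - 1)^2 + 16) ↔ -e^(t)sin(4t).

f(t) = -exp(t)*sin(4*t) - 2*exp(t)*cos(4*t)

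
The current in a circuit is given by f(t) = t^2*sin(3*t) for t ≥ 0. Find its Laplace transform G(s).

G(s) = 18*(s^2 - 3)/(s^2 + 9)^3

L{sin(3t)} = 3/(s^2 + 9).
Then apply L{t^2·g(t)} = (-1)^2 d^2/ds^2[H(s)] with H(s) = 3/(s^2 + 9):
differentiating 2 times and applying the sign gives 18*(s^2 - 3)/(s^2 + 9)^3.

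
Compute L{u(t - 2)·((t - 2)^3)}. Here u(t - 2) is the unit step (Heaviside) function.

6*exp(-2*s)/s^4

By the second shifting theorem, L{u(t - c)·g(t - c)} = e^(-cs)·G(s) with c = 2 and G(s) = L{g(t)}.
L{t^3} = 3!/s^4 = 6/s^4.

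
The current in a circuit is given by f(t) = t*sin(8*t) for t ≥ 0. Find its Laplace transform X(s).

L{sin(8t)} = 8/(s^2 + 64).
Then apply L{t·g(t)} = -d/ds[G(s)] with G(s) = 8/(s^2 + 64):
differentiating 1 time and applying the sign gives 16*s/(s^2 + 64)^2.

X(s) = 16*s/(s^2 + 64)^2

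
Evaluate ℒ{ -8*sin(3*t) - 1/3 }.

-24/(s^2 + 9) - 1/(3*s)

The transform is linear, so treat each term independently.
L{-1/3} = (-1/3)/s; (-8)·[L{sin(3t)} = 3/(s^2 + 9)].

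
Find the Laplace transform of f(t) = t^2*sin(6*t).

L{sin(6t)} = 6/(s^2 + 36).
Then apply L{t^2·g(t)} = (-1)^2 d^2/ds^2[H(s)] with H(s) = 6/(s^2 + 36):
differentiating 2 times and applying the sign gives 36*(s^2 - 12)/(s^2 + 36)^3.

36*(s^2 - 12)/(s^2 + 36)^3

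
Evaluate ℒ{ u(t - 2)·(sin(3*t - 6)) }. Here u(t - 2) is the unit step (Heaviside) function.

3*exp(-2*s)/(s^2 + 9)

By the second shifting theorem, L{u(t - c)·g(t - c)} = e^(-cs)·G(s) with c = 2 and G(s) = L{g(t)}.
L{sin(3t)} = 3/(s^2 + 9).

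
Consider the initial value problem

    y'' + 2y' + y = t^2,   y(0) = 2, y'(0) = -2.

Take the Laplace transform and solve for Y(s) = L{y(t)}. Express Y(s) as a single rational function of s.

Transform both sides with L{·}.
Using L{y''} = s^2 Y - s·y(0) - y'(0) and L{y'} = sY - y(0), with y(0) = 2, y'(0) = -2, the left side becomes (s^2 + 2*s + 1)Y - (2*s + 2).
The right side is L{t^2} = 2/s^3.
So (s^2 + 2*s + 1)Y = 2/s^3 + (2*s + 2).
Divide through and combine into a single rational function.

Y(s) = (2*s^4 + 2*s^3 + 2)/(s^5 + 2*s^4 + s^3)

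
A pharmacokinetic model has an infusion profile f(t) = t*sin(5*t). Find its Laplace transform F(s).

F(s) = 10*s/(s^2 + 25)^2

L{sin(5t)} = 5/(s^2 + 25).
Then apply L{t·g(t)} = -d/ds[G(s)] with G(s) = 5/(s^2 + 25):
differentiating 1 time and applying the sign gives 10*s/(s^2 + 25)^2.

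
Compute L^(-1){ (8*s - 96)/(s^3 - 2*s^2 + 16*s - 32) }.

-4*exp(2*t) + 4*sin(4*t) + 4*cos(4*t)

Factor the denominator: s^3 - 2*s^2 + 16*s - 32 = (s - 2)*(s^2 + 16).
Partial fraction decomposition gives [-4/(s - 2)] + [4*s/(s^2 + 16)] + [16/(s^2 + 16)].
Invert each term: -4/(s - 2) ↔ -4e^(2t); 4·s/(s^2 + 16) ↔ 4cos(4t); 4·4/(s^2 + 16) ↔ 4sin(4t).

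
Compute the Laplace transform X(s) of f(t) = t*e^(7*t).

X(s) = (s - 7)^(-2)

L{t} = 1!/s^2 = 1/s^2.
By the first shifting theorem, multiplying by e^(7t) replaces s with s - 7.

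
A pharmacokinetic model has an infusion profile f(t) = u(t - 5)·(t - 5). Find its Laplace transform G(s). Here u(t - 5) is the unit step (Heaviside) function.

G(s) = exp(-5*s)/s^2

By the second shifting theorem, L{u(t - c)·g(t - c)} = e^(-cs)·H(s) with c = 5 and H(s) = L{g(t)}.
L{t} = 1!/s^2 = 1/s^2.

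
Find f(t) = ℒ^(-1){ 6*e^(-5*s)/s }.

f(t) = Heaviside(t - 5)*(6)

The factor e^(-5s) signals a time shift by c = 5 (second shifting theorem).
L{6} = 6/s, so L^-1{6/s} = 6.
Hence the inverse is u(t - 5) times that function evaluated at t - 5.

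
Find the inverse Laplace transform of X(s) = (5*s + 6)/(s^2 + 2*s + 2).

Complete the square in the denominator: s^2 + 2*s + 2 = (s + 1)^2 + 1^2.
Split the numerator to match: 5*s + 6 = 5·(s + 1) + 1·1.
Invert each term: 5·(s + 1)/((s + 1)^2 + 1) ↔ 5e^(-t)cos(t); 1·1/((s + 1)^2 + 1) ↔ e^(-t)sin(t).

exp(-t)*sin(t) + 5*exp(-t)*cos(t)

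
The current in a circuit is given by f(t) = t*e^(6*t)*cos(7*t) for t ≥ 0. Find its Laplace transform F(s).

L{cos(7t)} = s/(s^2 + 49).
Multiplying by e^(6t) shifts s → s - 6, so L{e^(6*t)*cos(7*t)} = (s - 6)/((s - 6)^2 + 49).
Then apply L{t·g(t)} = -d/ds[G(s)] with G(s) = (s - 6)/((s - 6)^2 + 49):
differentiating 1 time and applying the sign gives (s - 13)*(s + 1)/(s^2 - 12*s + 85)^2.

F(s) = (s - 13)*(s + 1)/(s^2 - 12*s + 85)^2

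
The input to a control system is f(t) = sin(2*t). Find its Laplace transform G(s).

L{sin(2t)} = 2/(s^2 + 4).

G(s) = 2/(s^2 + 4)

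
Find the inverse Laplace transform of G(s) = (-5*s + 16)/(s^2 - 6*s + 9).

Factor the denominator: s^2 - 6*s + 9 = (s - 3)^2.
Partial fraction decomposition gives [-5/(s - 3)] + [(s - 3)^(-2)].
Invert each term: -5/(s - 3) ↔ -5e^(3t); 1/(s - 3)^2 ↔ t·e^(3t).

t*exp(3*t) - 5*exp(3*t)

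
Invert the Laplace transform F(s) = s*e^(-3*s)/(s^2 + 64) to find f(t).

f(t) = Heaviside(t - 3)*(cos(8*t - 24))

The factor e^(-3s) signals a time shift by c = 3 (second shifting theorem).
L{cos(8t)} = s/(s^2 + 64), so L^-1{s/(s^2 + 64)} = cos(8*t).
Hence the inverse is u(t - 3) times that function evaluated at t - 3.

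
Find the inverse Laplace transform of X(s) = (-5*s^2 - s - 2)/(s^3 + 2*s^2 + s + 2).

sin(t) - cos(t) - 4*exp(-2*t)

Factor the denominator: s^3 + 2*s^2 + s + 2 = (s + 2)*(s^2 + 1).
Partial fraction decomposition gives [-4/(s + 2)] + [-s/(s^2 + 1)] + [1/(s^2 + 1)].
Invert each term: -4/(s + 2) ↔ -4e^(-2t); -1·s/(s^2 + 1) ↔ -cos(t); 1·1/(s^2 + 1) ↔ sin(t).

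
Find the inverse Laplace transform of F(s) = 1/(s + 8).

Since L{e^(-8t)} = 1/(s + 8), the inverse is e^(-8*t).

exp(-8*t)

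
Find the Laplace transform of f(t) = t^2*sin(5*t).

10*(3*s^2 - 25)/(s^2 + 25)^3

L{sin(5t)} = 5/(s^2 + 25).
Then apply L{t^2·g(t)} = (-1)^2 d^2/ds^2[H(s)] with H(s) = 5/(s^2 + 25):
differentiating 2 times and applying the sign gives 10*(3*s^2 - 25)/(s^2 + 25)^3.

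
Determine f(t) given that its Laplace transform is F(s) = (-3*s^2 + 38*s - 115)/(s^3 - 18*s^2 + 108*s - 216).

f(t) = 5*t^2*exp(6*t)/2 + 2*t*exp(6*t) - 3*exp(6*t)

Factor the denominator: s^3 - 18*s^2 + 108*s - 216 = (s - 6)^3.
Partial fraction decomposition gives [-3/(s - 6)] + [2/(s - 6)^2] + [5/(s - 6)^3].
Invert each term: -3/(s - 6) ↔ -3e^(6t); 2/(s - 6)^2 ↔ 2t·e^(6t); 5/(s - 6)^3 ↔ (5/2)t^2·e^(6t).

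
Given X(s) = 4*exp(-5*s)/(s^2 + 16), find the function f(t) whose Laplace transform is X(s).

The factor e^(-5s) signals a time shift by c = 5 (second shifting theorem).
L{sin(4t)} = 4/(s^2 + 16), so L^-1{4/(s^2 + 16)} = sin(4*t).
Hence the inverse is u(t - 5) times that function evaluated at t - 5.

f(t) = Heaviside(t - 5)*(sin(4*t - 20))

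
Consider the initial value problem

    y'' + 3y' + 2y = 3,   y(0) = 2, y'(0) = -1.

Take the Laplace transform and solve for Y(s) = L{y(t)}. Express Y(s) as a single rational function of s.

Apply the Laplace transform to the equation.
The derivative rules (L{y''} = s^2 Y - s·y(0) - y'(0) and L{y'} = sY - y(0), with y(0) = 2, y'(0) = -1) turn the left side into (s^2 + 3*s + 2)Y - (2*s + 5).
The right side is L{3} = 3/s.
So (s^2 + 3*s + 2)Y = 3/s + (2*s + 5).
Divide through and combine into a single rational function.

Y(s) = (2*s + 3)/(s^2 + 2*s)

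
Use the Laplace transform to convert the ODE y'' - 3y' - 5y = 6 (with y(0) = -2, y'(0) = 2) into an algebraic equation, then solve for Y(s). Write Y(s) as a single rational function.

Y(s) = (-2*s^2 + 8*s + 6)/(s^3 - 3*s^2 - 5*s)

Transform both sides with L{·}.
With L{y''} = s^2 Y - s·y(0) - y'(0) and L{y'} = sY - y(0), with y(0) = -2, y'(0) = 2: the LHS transforms to (s^2 - 3*s - 5)Y - (-2*s + 8).
The right side is L{6} = 6/s.
So (s^2 - 3*s - 5)Y = 6/s + (-2*s + 8).
Solve for Y(s) and write it as one ratio of polynomials.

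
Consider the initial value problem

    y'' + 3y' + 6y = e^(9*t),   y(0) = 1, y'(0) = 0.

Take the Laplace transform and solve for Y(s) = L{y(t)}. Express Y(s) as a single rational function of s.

Y(s) = (s^2 - 6*s - 26)/(s^3 - 6*s^2 - 21*s - 54)

Apply the Laplace transform to the equation.
With L{y''} = s^2 Y - s·y(0) - y'(0) and L{y'} = sY - y(0), with y(0) = 1, y'(0) = 0: the LHS transforms to (s^2 + 3*s + 6)Y - (s + 3).
The right side is L{e^(9*t)} = 1/(s - 9).
So (s^2 + 3*s + 6)Y = 1/(s - 9) + (s + 3).
Solve for Y(s) and write it as one ratio of polynomials.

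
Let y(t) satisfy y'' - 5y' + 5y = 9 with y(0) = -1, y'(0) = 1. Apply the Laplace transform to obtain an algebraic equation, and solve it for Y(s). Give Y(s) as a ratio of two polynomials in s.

Y(s) = (-s^2 + 6*s + 9)/(s^3 - 5*s^2 + 5*s)

Transform both sides with L{·}.
Using L{y''} = s^2 Y - s·y(0) - y'(0) and L{y'} = sY - y(0), with y(0) = -1, y'(0) = 1, the left side becomes (s^2 - 5*s + 5)Y - (-s + 6).
The right side is L{9} = 9/s.
So (s^2 - 5*s + 5)Y = 9/s + (-s + 6).
Solve for Y(s) and write it as one ratio of polynomials.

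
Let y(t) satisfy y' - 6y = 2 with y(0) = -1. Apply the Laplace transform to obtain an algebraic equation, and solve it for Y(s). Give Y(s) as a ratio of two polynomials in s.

Apply the Laplace transform to the equation.
Using L{y'} = sY - y(0) = sY - (-1), the left side becomes (s - 6)Y - (-1).
The right side is L{2} = 2/s.
So (s - 6)Y = 2/s + (-1).
Solve for Y(s) and write it as one ratio of polynomials.

Y(s) = (-s + 2)/(s^2 - 6*s)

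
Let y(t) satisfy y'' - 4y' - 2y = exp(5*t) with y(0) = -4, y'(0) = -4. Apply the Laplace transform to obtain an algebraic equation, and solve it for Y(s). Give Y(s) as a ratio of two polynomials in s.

Take the Laplace transform of both sides.
With L{y''} = s^2 Y - s·y(0) - y'(0) and L{y'} = sY - y(0), with y(0) = -4, y'(0) = -4: the LHS transforms to (s^2 - 4*s - 2)Y - (-4*s + 12).
The right side is L{exp(5*t)} = 1/(s - 5).
So (s^2 - 4*s - 2)Y = 1/(s - 5) + (-4*s + 12).
Divide through and combine into a single rational function.

Y(s) = (-4*s^2 + 32*s - 59)/(s^3 - 9*s^2 + 18*s + 10)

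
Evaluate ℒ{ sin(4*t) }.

L{sin(4t)} = 4/(s^2 + 16).

4/(s^2 + 16)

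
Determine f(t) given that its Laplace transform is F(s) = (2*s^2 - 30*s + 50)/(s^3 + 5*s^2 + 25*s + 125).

f(t) = -3*sin(5*t) - 3*cos(5*t) + 5*exp(-5*t)

Factor the denominator: s^3 + 5*s^2 + 25*s + 125 = (s + 5)*(s^2 + 25).
Partial fraction decomposition gives [5/(s + 5)] + [-3*s/(s^2 + 25)] + [-15/(s^2 + 25)].
Invert each term: 5/(s + 5) ↔ 5e^(-5t); -3·s/(s^2 + 25) ↔ -3cos(5t); -3·5/(s^2 + 25) ↔ -3sin(5t).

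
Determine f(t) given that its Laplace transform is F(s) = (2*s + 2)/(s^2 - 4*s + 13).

Complete the square in the denominator: s^2 - 4*s + 13 = (s - 2)^2 + 3^2.
Split the numerator to match: 2*s + 2 = 2·(s - 2) + 2·3.
Invert each term: 2·(s - 2)/((s - 2)^2 + 9) ↔ 2e^(2t)cos(3t); 2·3/((s - 2)^2 + 9) ↔ 2e^(2t)sin(3t).

f(t) = 2*exp(2*t)*sin(3*t) + 2*exp(2*t)*cos(3*t)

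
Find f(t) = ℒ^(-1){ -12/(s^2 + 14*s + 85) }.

Rewrite the denominator: s^2 + 14*s + 85 = (s + 7)^2 + 36.
The form in (s + 7) signals a first-shifting-theorem factor e^(-7t).
Since L{sin(6t)} = 6/(s^2 + 36), the inverse is exp(-7*t)*sin(6*t), scaled by -2.

f(t) = -2*exp(-7*t)*sin(6*t)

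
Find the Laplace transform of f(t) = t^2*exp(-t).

2/(s + 1)^3

L{e^(-t)} = 1/(s + 1).
Then apply L{t^2·g(t)} = (-1)^2 d^2/ds^2[G(s)] with G(s) = 1/(s + 1):
differentiating 2 times and applying the sign gives 2/(s + 1)^3.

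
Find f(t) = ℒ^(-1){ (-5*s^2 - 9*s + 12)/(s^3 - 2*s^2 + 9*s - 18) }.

f(t) = -2*exp(2*t) - 5*sin(3*t) - 3*cos(3*t)

Factor the denominator: s^3 - 2*s^2 + 9*s - 18 = (s - 2)*(s^2 + 9).
Partial fraction decomposition gives [-2/(s - 2)] + [-3*s/(s^2 + 9)] + [-15/(s^2 + 9)].
Invert each term: -2/(s - 2) ↔ -2e^(2t); -3·s/(s^2 + 9) ↔ -3cos(3t); -5·3/(s^2 + 9) ↔ -5sin(3t).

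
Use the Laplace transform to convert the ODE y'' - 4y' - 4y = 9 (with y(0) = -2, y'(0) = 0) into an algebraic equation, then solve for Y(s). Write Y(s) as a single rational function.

Transform both sides with L{·}.
The derivative rules (L{y''} = s^2 Y - s·y(0) - y'(0) and L{y'} = sY - y(0), with y(0) = -2, y'(0) = 0) turn the left side into (s^2 - 4*s - 4)Y - (-2*s + 8).
The right side is L{9} = 9/s.
So (s^2 - 4*s - 4)Y = 9/s + (-2*s + 8).
Divide through and combine into a single rational function.

Y(s) = (-2*s^2 + 8*s + 9)/(s^3 - 4*s^2 - 4*s)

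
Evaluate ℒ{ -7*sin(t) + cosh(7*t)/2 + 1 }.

s/(2*(s^2 - 49)) - 7/(s^2 + 1) + 1/s

By linearity of the Laplace transform, transform each term separately.
(-7)·[L{sin(t)} = 1/(s^2 + 1)]; (1/2)·[L{cosh(7t)} = s/(s^2 - 49)]; L{1} = 1/s.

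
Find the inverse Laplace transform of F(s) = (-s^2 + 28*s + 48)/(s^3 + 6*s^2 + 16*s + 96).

4*sin(4*t) + 2*cos(4*t) - 3*exp(-6*t)

Factor the denominator: s^3 + 6*s^2 + 16*s + 96 = (s + 6)*(s^2 + 16).
Partial fraction decomposition gives [-3/(s + 6)] + [2*s/(s^2 + 16)] + [16/(s^2 + 16)].
Invert each term: -3/(s + 6) ↔ -3e^(-6t); 2·s/(s^2 + 16) ↔ 2cos(4t); 4·4/(s^2 + 16) ↔ 4sin(4t).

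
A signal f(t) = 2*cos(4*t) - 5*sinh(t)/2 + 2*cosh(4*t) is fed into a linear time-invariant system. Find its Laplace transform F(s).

By linearity of the Laplace transform, transform each term separately.
(2)·[L{cosh(4t)} = s/(s^2 - 16)]; (2)·[L{cos(4t)} = s/(s^2 + 16)]; (-5/2)·[L{sinh(t)} = 1/(s^2 - 1)].

F(s) = 2*s/(s^2 + 16) + 2*s/(s^2 - 16) - 5/(2*(s^2 - 1))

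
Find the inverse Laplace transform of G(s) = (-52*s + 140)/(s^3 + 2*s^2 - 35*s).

Factor the denominator: s^3 + 2*s^2 - 35*s = s*(s - 5)*(s + 7).
Partial fraction decomposition gives [6/(s + 7)] + [-2/(s - 5)] + [-4/s].
Invert each term: 6/(s + 7) ↔ 6e^(-7t); -2/(s - 5) ↔ -2e^(5t); -4/(s - 0) ↔ -4e^(0t).

-2*exp(5*t) - 4 + 6*exp(-7*t)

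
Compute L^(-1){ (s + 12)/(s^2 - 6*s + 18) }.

5*exp(3*t)*sin(3*t) + exp(3*t)*cos(3*t)

Complete the square in the denominator: s^2 - 6*s + 18 = (s - 3)^2 + 3^2.
Split the numerator to match: s + 12 = 1·(s - 3) + 5·3.
Invert each term: 1·(s - 3)/((s - 3)^2 + 9) ↔ e^(3t)cos(3t); 5·3/((s - 3)^2 + 9) ↔ 5e^(3t)sin(3t).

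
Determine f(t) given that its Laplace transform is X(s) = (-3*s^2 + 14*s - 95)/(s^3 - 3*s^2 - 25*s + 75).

Factor the denominator: s^3 - 3*s^2 - 25*s + 75 = (s - 5)*(s - 3)*(s + 5).
Partial fraction decomposition gives [5/(s - 3)] + [-3/(s + 5)] + [-5/(s - 5)].
Invert each term: 5/(s - 3) ↔ 5e^(3t); -3/(s + 5) ↔ -3e^(-5t); -5/(s - 5) ↔ -5e^(5t).

f(t) = -5*exp(5*t) + 5*exp(3*t) - 3*exp(-5*t)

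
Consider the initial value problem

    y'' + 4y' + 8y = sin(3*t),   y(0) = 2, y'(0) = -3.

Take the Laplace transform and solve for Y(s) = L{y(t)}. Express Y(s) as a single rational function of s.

Y(s) = (2*s^3 + 5*s^2 + 18*s + 48)/(s^4 + 4*s^3 + 17*s^2 + 36*s + 72)

Transform both sides with L{·}.
With L{y''} = s^2 Y - s·y(0) - y'(0) and L{y'} = sY - y(0), with y(0) = 2, y'(0) = -3: the LHS transforms to (s^2 + 4*s + 8)Y - (2*s + 5).
The right side is L{sin(3*t)} = 3/(s^2 + 9).
So (s^2 + 4*s + 8)Y = 3/(s^2 + 9) + (2*s + 5).
Isolate Y and clear denominators.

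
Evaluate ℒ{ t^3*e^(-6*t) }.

L{t^3} = 3!/s^4 = 6/s^4.
By the first shifting theorem, multiplying by e^(-6t) replaces s with s + 6.

6/(s + 6)^4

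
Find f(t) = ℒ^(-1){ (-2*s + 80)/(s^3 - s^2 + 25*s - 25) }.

Factor the denominator: s^3 - s^2 + 25*s - 25 = (s - 1)*(s^2 + 25).
Partial fraction decomposition gives [3/(s - 1)] + [-3*s/(s^2 + 25)] + [-5/(s^2 + 25)].
Invert each term: 3/(s - 1) ↔ 3e^(t); -3·s/(s^2 + 25) ↔ -3cos(5t); -1·5/(s^2 + 25) ↔ -sin(5t).

f(t) = 3*exp(t) - sin(5*t) - 3*cos(5*t)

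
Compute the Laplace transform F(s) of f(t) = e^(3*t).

F(s) = 1/(s - 3)

L{e^(3t)} = 1/(s - 3).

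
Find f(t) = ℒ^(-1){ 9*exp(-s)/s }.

f(t) = Heaviside(t - 1)*(9)

The factor e^(-s) signals a time shift by c = 1 (second shifting theorem).
L{9} = 9/s, so L^-1{9/s} = 9.
Hence the inverse is u(t - 1) times that function evaluated at t - 1.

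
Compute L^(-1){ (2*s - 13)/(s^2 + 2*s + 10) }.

-5*exp(-t)*sin(3*t) + 2*exp(-t)*cos(3*t)

Complete the square in the denominator: s^2 + 2*s + 10 = (s + 1)^2 + 3^2.
Split the numerator to match: 2*s - 13 = 2·(s + 1) - 5·3.
Invert each term: 2·(s + 1)/((s + 1)^2 + 9) ↔ 2e^(-t)cos(3t); -5·3/((s + 1)^2 + 9) ↔ -5e^(-t)sin(3t).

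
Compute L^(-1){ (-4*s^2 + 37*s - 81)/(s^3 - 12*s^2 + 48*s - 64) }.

Factor the denominator: s^3 - 12*s^2 + 48*s - 64 = (s - 4)^3.
Partial fraction decomposition gives [-4/(s - 4)] + [5/(s - 4)^2] + [3/(s - 4)^3].
Invert each term: -4/(s - 4) ↔ -4e^(4t); 5/(s - 4)^2 ↔ 5t·e^(4t); 3/(s - 4)^3 ↔ (3/2)t^2·e^(4t).

3*t^2*exp(4*t)/2 + 5*t*exp(4*t) - 4*exp(4*t)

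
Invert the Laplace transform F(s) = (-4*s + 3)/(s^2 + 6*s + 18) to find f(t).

Complete the square in the denominator: s^2 + 6*s + 18 = (s + 3)^2 + 3^2.
Split the numerator to match: -4*s + 3 = -4·(s + 3) + 5·3.
Invert each term: -4·(s + 3)/((s + 3)^2 + 9) ↔ -4e^(-3t)cos(3t); 5·3/((s + 3)^2 + 9) ↔ 5e^(-3t)sin(3t).

f(t) = 5*exp(-3*t)*sin(3*t) - 4*exp(-3*t)*cos(3*t)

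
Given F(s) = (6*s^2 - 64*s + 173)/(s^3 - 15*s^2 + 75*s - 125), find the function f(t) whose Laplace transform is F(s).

f(t) = 3*t^2*exp(5*t)/2 - 4*t*exp(5*t) + 6*exp(5*t)

Factor the denominator: s^3 - 15*s^2 + 75*s - 125 = (s - 5)^3.
Partial fraction decomposition gives [6/(s - 5)] + [-4/(s - 5)^2] + [3/(s - 5)^3].
Invert each term: 6/(s - 5) ↔ 6e^(5t); -4/(s - 5)^2 ↔ -4t·e^(5t); 3/(s - 5)^3 ↔ (3/2)t^2·e^(5t).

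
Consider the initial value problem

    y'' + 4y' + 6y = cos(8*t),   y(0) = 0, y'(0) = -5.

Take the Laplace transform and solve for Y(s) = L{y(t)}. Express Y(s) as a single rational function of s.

Y(s) = (-5*s^2 + s - 320)/(s^4 + 4*s^3 + 70*s^2 + 256*s + 384)

Apply the Laplace transform to the equation.
The derivative rules (L{y''} = s^2 Y - s·y(0) - y'(0) and L{y'} = sY - y(0), with y(0) = 0, y'(0) = -5) turn the left side into (s^2 + 4*s + 6)Y - (-5).
The right side is L{cos(8*t)} = s/(s^2 + 64).
So (s^2 + 4*s + 6)Y = s/(s^2 + 64) + (-5).
Solve for Y(s) and write it as one ratio of polynomials.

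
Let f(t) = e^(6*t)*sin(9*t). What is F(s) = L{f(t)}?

L{sin(9t)} = 9/(s^2 + 81).
By the first shifting theorem, multiplying by e^(6t) replaces s with s - 6.

F(s) = 9/((s - 6)^2 + 81)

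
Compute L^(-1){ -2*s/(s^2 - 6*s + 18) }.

-2*exp(3*t)*sin(3*t) - 2*exp(3*t)*cos(3*t)

Complete the square in the denominator: s^2 - 6*s + 18 = (s - 3)^2 + 3^2.
Split the numerator to match: -2*s = -2·(s - 3) - 2·3.
Invert each term: -2·(s - 3)/((s - 3)^2 + 9) ↔ -2e^(3t)cos(3t); -2·3/((s - 3)^2 + 9) ↔ -2e^(3t)sin(3t).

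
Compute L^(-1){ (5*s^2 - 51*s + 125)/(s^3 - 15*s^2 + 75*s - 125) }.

-5*t^2*exp(5*t)/2 - t*exp(5*t) + 5*exp(5*t)

Factor the denominator: s^3 - 15*s^2 + 75*s - 125 = (s - 5)^3.
Partial fraction decomposition gives [5/(s - 5)] + [-1/(s - 5)^2] + [-5/(s - 5)^3].
Invert each term: 5/(s - 5) ↔ 5e^(5t); -1/(s - 5)^2 ↔ -t·e^(5t); -5/(s - 5)^3 ↔ (-5/2)t^2·e^(5t).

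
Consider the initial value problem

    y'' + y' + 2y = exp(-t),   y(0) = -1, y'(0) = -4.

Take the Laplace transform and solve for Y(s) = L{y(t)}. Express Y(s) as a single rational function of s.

Apply the Laplace transform to the equation.
Using L{y''} = s^2 Y - s·y(0) - y'(0) and L{y'} = sY - y(0), with y(0) = -1, y'(0) = -4, the left side becomes (s^2 + s + 2)Y - (-s - 5).
The right side is L{exp(-t)} = 1/(s + 1).
So (s^2 + s + 2)Y = 1/(s + 1) + (-s - 5).
Isolate Y and clear denominators.

Y(s) = (-s^2 - 6*s - 4)/(s^3 + 2*s^2 + 3*s + 2)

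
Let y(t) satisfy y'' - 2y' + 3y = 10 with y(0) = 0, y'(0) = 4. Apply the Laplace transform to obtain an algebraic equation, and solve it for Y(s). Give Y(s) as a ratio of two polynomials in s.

Y(s) = (4*s + 10)/(s^3 - 2*s^2 + 3*s)

Apply the Laplace transform to the equation.
The derivative rules (L{y''} = s^2 Y - s·y(0) - y'(0) and L{y'} = sY - y(0), with y(0) = 0, y'(0) = 4) turn the left side into (s^2 - 2*s + 3)Y - (4).
The right side is L{10} = 10/s.
So (s^2 - 2*s + 3)Y = 10/s + (4).
Divide through and combine into a single rational function.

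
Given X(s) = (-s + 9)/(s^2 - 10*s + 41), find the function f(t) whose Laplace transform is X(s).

f(t) = exp(5*t)*sin(4*t) - exp(5*t)*cos(4*t)

Complete the square in the denominator: s^2 - 10*s + 41 = (s - 5)^2 + 4^2.
Split the numerator to match: -s + 9 = -1·(s - 5) + 1·4.
Invert each term: -1·(s - 5)/((s - 5)^2 + 16) ↔ -e^(5t)cos(4t); 1·4/((s - 5)^2 + 16) ↔ e^(5t)sin(4t).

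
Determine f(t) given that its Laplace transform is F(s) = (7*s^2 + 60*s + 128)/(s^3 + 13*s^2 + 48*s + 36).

f(t) = -4*t*exp(-6*t) + 3*exp(-t) + 4*exp(-6*t)

Factor the denominator: s^3 + 13*s^2 + 48*s + 36 = (s + 1)*(s + 6)^2.
Partial fraction decomposition gives [4/(s + 6)] + [-4/(s + 6)^2] + [3/(s + 1)].
Invert each term: 4/(s + 6) ↔ 4e^(-6t); -4/(s + 6)^2 ↔ -4t·e^(-6t); 3/(s + 1) ↔ 3e^(-t).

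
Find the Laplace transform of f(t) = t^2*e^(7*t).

2/(s - 7)^3

L{e^(7t)} = 1/(s - 7).
Then apply L{t^2·g(t)} = (-1)^2 d^2/ds^2[G(s)] with G(s) = 1/(s - 7):
differentiating 2 times and applying the sign gives 2/(s - 7)^3.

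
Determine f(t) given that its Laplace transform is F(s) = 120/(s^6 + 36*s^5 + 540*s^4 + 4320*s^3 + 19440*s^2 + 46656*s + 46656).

f(t) = t^5*exp(-6*t)

Rewrite the denominator: s^6 + 36*s^5 + 540*s^4 + 4320*s^3 + 19440*s^2 + 46656*s + 46656 = (s + 6)^6.
The form in (s + 6) signals a first-shifting-theorem factor e^(-6t).
Since L{t^5} = 5!/s^6 = 120/s^6, the inverse is t^5*exp(-6*t).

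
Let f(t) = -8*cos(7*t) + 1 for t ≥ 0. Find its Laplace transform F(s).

F(s) = -8*s/(s^2 + 49) + 1/s

Apply the Laplace transform termwise.
(-8)·[L{cos(7t)} = s/(s^2 + 49)]; L{1} = 1/s.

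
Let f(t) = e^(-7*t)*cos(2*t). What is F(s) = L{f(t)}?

F(s) = (s + 7)/((s + 7)^2 + 4)

L{cos(2t)} = s/(s^2 + 4).
By the first shifting theorem, multiplying by e^(-7t) replaces s with s + 7.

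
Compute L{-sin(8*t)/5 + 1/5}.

By linearity of the Laplace transform, transform each term separately.
(-1/5)·[L{sin(8t)} = 8/(s^2 + 64)]; L{1/5} = (1/5)/s.

-8/(5*(s^2 + 64)) + 1/(5*s)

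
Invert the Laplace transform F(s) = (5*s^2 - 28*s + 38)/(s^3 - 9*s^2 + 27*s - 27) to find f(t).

f(t) = -t^2*exp(3*t)/2 + 2*t*exp(3*t) + 5*exp(3*t)

Factor the denominator: s^3 - 9*s^2 + 27*s - 27 = (s - 3)^3.
Partial fraction decomposition gives [5/(s - 3)] + [2/(s - 3)^2] + [-1/(s - 3)^3].
Invert each term: 5/(s - 3) ↔ 5e^(3t); 2/(s - 3)^2 ↔ 2t·e^(3t); -1/(s - 3)^3 ↔ (-1/2)t^2·e^(3t).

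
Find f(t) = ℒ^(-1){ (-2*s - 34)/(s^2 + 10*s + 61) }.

f(t) = -4*exp(-5*t)*sin(6*t) - 2*exp(-5*t)*cos(6*t)

Complete the square in the denominator: s^2 + 10*s + 61 = (s + 5)^2 + 6^2.
Split the numerator to match: -2*s - 34 = -2·(s + 5) - 4·6.
Invert each term: -2·(s + 5)/((s + 5)^2 + 36) ↔ -2e^(-5t)cos(6t); -4·6/((s + 5)^2 + 36) ↔ -4e^(-5t)sin(6t).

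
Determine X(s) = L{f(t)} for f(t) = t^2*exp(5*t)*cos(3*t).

L{cos(3t)} = s/(s^2 + 9).
Multiplying by e^(5t) shifts s → s - 5, so L{exp(5*t)*cos(3*t)} = (s - 5)/((s - 5)^2 + 9).
Then apply L{t^2·g(t)} = (-1)^2 d^2/ds^2[G(s)] with G(s) = (s - 5)/((s - 5)^2 + 9):
differentiating 2 times and applying the sign gives 2*(s - 5)*(s^2 - 10*s - 2)/(s^2 - 10*s + 34)^3.

X(s) = 2*(s - 5)*(s^2 - 10*s - 2)/(s^2 - 10*s + 34)^3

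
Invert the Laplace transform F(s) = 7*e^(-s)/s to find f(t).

f(t) = Heaviside(t - 1)*(7)

The factor e^(-s) signals a time shift by c = 1 (second shifting theorem).
L{7} = 7/s, so L^-1{7/s} = 7.
Hence the inverse is u(t - 1) times that function evaluated at t - 1.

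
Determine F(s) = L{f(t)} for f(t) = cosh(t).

L{cosh(t)} = s/(s^2 - 1).

F(s) = s/(s^2 - 1)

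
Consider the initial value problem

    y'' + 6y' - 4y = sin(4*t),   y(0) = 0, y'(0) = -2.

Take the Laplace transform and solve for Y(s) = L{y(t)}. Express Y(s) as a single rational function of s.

Laplace-transform each side.
The derivative rules (L{y''} = s^2 Y - s·y(0) - y'(0) and L{y'} = sY - y(0), with y(0) = 0, y'(0) = -2) turn the left side into (s^2 + 6*s - 4)Y - (-2).
The right side is L{sin(4*t)} = 4/(s^2 + 16).
So (s^2 + 6*s - 4)Y = 4/(s^2 + 16) + (-2).
Divide through and combine into a single rational function.

Y(s) = (-2*s^2 - 28)/(s^4 + 6*s^3 + 12*s^2 + 96*s - 64)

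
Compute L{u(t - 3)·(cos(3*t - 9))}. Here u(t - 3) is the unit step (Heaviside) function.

s*exp(-3*s)/(s^2 + 9)

By the second shifting theorem, L{u(t - c)·g(t - c)} = e^(-cs)·H(s) with c = 3 and H(s) = L{g(t)}.
L{cos(3t)} = s/(s^2 + 9).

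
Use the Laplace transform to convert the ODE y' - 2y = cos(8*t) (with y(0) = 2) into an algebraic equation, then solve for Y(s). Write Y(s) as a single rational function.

Y(s) = (2*s^2 + s + 128)/(s^3 - 2*s^2 + 64*s - 128)

Apply the Laplace transform to the equation.
The derivative rules (L{y'} = sY - y(0) = sY - 2) turn the left side into (s - 2)Y - (2).
The right side is L{cos(8*t)} = s/(s^2 + 64).
So (s - 2)Y = s/(s^2 + 64) + (2).
Isolate Y and clear denominators.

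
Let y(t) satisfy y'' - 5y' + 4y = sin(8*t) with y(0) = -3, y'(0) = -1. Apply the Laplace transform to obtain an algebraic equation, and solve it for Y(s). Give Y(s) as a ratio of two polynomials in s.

Y(s) = (-3*s^3 + 14*s^2 - 192*s + 904)/(s^4 - 5*s^3 + 68*s^2 - 320*s + 256)

Apply the Laplace transform to the equation.
With L{y''} = s^2 Y - s·y(0) - y'(0) and L{y'} = sY - y(0), with y(0) = -3, y'(0) = -1: the LHS transforms to (s^2 - 5*s + 4)Y - (-3*s + 14).
The right side is L{sin(8*t)} = 8/(s^2 + 64).
So (s^2 - 5*s + 4)Y = 8/(s^2 + 64) + (-3*s + 14).
Solve for Y(s) and write it as one ratio of polynomials.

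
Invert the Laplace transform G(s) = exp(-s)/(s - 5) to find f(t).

f(t) = Heaviside(t - 1)*(exp(5*t - 5))

The factor e^(-s) signals a time shift by c = 1 (second shifting theorem).
L{e^(5t)} = 1/(s - 5), so L^-1{1/(s - 5)} = exp(5*t).
Hence the inverse is u(t - 1) times that function evaluated at t - 1.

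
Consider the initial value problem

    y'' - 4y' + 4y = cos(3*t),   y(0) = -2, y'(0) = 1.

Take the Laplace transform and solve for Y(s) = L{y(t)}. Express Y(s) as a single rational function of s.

Laplace-transform each side.
With L{y''} = s^2 Y - s·y(0) - y'(0) and L{y'} = sY - y(0), with y(0) = -2, y'(0) = 1: the LHS transforms to (s^2 - 4*s + 4)Y - (-2*s + 9).
The right side is L{cos(3*t)} = s/(s^2 + 9).
So (s^2 - 4*s + 4)Y = s/(s^2 + 9) + (-2*s + 9).
Divide through and combine into a single rational function.

Y(s) = (-2*s^3 + 9*s^2 - 17*s + 81)/(s^4 - 4*s^3 + 13*s^2 - 36*s + 36)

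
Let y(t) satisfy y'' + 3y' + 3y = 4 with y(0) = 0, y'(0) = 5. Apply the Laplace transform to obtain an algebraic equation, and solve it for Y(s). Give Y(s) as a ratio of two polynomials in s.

Y(s) = (5*s + 4)/(s^3 + 3*s^2 + 3*s)

Transform both sides with L{·}.
The derivative rules (L{y''} = s^2 Y - s·y(0) - y'(0) and L{y'} = sY - y(0), with y(0) = 0, y'(0) = 5) turn the left side into (s^2 + 3*s + 3)Y - (5).
The right side is L{4} = 4/s.
So (s^2 + 3*s + 3)Y = 4/s + (5).
Divide through and combine into a single rational function.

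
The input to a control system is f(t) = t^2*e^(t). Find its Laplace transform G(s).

L{e^(t)} = 1/(s - 1).
Then apply L{t^2·g(t)} = (-1)^2 d^2/ds^2[H(s)] with H(s) = 1/(s - 1):
differentiating 2 times and applying the sign gives 2/(s - 1)^3.

G(s) = 2/(s - 1)^3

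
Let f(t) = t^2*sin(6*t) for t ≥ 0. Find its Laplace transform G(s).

L{sin(6t)} = 6/(s^2 + 36).
Then apply L{t^2·g(t)} = (-1)^2 d^2/ds^2[H(s)] with H(s) = 6/(s^2 + 36):
differentiating 2 times and applying the sign gives 36*(s^2 - 12)/(s^2 + 36)^3.

G(s) = 36*(s^2 - 12)/(s^2 + 36)^3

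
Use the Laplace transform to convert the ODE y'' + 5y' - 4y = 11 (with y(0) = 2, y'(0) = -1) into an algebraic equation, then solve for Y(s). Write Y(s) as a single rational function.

Y(s) = (2*s^2 + 9*s + 11)/(s^3 + 5*s^2 - 4*s)

Take the Laplace transform of both sides.
The derivative rules (L{y''} = s^2 Y - s·y(0) - y'(0) and L{y'} = sY - y(0), with y(0) = 2, y'(0) = -1) turn the left side into (s^2 + 5*s - 4)Y - (2*s + 9).
The right side is L{11} = 11/s.
So (s^2 + 5*s - 4)Y = 11/s + (2*s + 9).
Isolate Y and clear denominators.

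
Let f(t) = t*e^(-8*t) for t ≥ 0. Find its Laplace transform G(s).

G(s) = (s + 8)^(-2)

L{e^(-8t)} = 1/(s + 8).
Then apply L{t·g(t)} = -d/ds[H(s)] with H(s) = 1/(s + 8):
differentiating 1 time and applying the sign gives (s + 8)^(-2).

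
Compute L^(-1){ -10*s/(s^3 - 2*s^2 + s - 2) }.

Factor the denominator: s^3 - 2*s^2 + s - 2 = (s - 2)*(s^2 + 1).
Partial fraction decomposition gives [-4/(s - 2)] + [4*s/(s^2 + 1)] + [-2/(s^2 + 1)].
Invert each term: -4/(s - 2) ↔ -4e^(2t); 4·s/(s^2 + 1) ↔ 4cos(t); -2·1/(s^2 + 1) ↔ -2sin(t).

-4*exp(2*t) - 2*sin(t) + 4*cos(t)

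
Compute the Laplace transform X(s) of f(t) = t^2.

X(s) = 2/s^3

L{t^2} = 2!/s^3 = 2/s^3.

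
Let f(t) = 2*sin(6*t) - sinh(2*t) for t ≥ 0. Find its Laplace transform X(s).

X(s) = 12/(s^2 + 36) - 2/(s^2 - 4)

Apply the Laplace transform termwise.
(2)·[L{sin(6t)} = 6/(s^2 + 36)]; (-1)·[L{sinh(2t)} = 2/(s^2 - 4)].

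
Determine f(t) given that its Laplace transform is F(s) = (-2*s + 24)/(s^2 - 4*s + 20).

Complete the square in the denominator: s^2 - 4*s + 20 = (s - 2)^2 + 4^2.
Split the numerator to match: -2*s + 24 = -2·(s - 2) + 5·4.
Invert each term: -2·(s - 2)/((s - 2)^2 + 16) ↔ -2e^(2t)cos(4t); 5·4/((s - 2)^2 + 16) ↔ 5e^(2t)sin(4t).

f(t) = 5*exp(2*t)*sin(4*t) - 2*exp(2*t)*cos(4*t)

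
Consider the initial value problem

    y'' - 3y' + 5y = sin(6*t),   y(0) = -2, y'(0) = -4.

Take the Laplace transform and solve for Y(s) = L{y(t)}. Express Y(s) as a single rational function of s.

Take the Laplace transform of both sides.
The derivative rules (L{y''} = s^2 Y - s·y(0) - y'(0) and L{y'} = sY - y(0), with y(0) = -2, y'(0) = -4) turn the left side into (s^2 - 3*s + 5)Y - (-2*s + 2).
The right side is L{sin(6*t)} = 6/(s^2 + 36).
So (s^2 - 3*s + 5)Y = 6/(s^2 + 36) + (-2*s + 2).
Isolate Y and clear denominators.

Y(s) = (-2*s^3 + 2*s^2 - 72*s + 78)/(s^4 - 3*s^3 + 41*s^2 - 108*s + 180)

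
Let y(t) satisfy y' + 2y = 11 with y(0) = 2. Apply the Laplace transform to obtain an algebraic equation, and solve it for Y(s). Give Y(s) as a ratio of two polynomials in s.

Take the Laplace transform of both sides.
The derivative rules (L{y'} = sY - y(0) = sY - 2) turn the left side into (s + 2)Y - (2).
The right side is L{11} = 11/s.
So (s + 2)Y = 11/s + (2).
Divide through and combine into a single rational function.

Y(s) = (2*s + 11)/(s^2 + 2*s)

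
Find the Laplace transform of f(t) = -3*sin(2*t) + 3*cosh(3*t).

By linearity of the Laplace transform, transform each term separately.
(3)·[L{cosh(3t)} = s/(s^2 - 9)]; (-3)·[L{sin(2t)} = 2/(s^2 + 4)].

3*s/(s^2 - 9) - 6/(s^2 + 4)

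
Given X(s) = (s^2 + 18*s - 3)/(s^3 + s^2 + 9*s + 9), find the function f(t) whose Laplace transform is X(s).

Factor the denominator: s^3 + s^2 + 9*s + 9 = (s + 1)*(s^2 + 9).
Partial fraction decomposition gives [-2/(s + 1)] + [3*s/(s^2 + 9)] + [15/(s^2 + 9)].
Invert each term: -2/(s + 1) ↔ -2e^(-t); 3·s/(s^2 + 9) ↔ 3cos(3t); 5·3/(s^2 + 9) ↔ 5sin(3t).

f(t) = 5*sin(3*t) + 3*cos(3*t) - 2*exp(-t)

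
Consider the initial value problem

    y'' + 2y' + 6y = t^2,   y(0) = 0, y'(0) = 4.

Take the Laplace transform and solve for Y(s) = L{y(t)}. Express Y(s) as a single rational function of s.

Take the Laplace transform of both sides.
Using L{y''} = s^2 Y - s·y(0) - y'(0) and L{y'} = sY - y(0), with y(0) = 0, y'(0) = 4, the left side becomes (s^2 + 2*s + 6)Y - (4).
The right side is L{t^2} = 2/s^3.
So (s^2 + 2*s + 6)Y = 2/s^3 + (4).
Divide through and combine into a single rational function.

Y(s) = (4*s^3 + 2)/(s^5 + 2*s^4 + 6*s^3)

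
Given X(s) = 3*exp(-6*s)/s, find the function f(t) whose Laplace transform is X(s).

The factor e^(-6s) signals a time shift by c = 6 (second shifting theorem).
L{3} = 3/s, so L^-1{3/s} = 3.
Hence the inverse is u(t - 6) times that function evaluated at t - 6.

f(t) = Heaviside(t - 6)*(3)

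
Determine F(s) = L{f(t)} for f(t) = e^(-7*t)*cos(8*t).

L{cos(8t)} = s/(s^2 + 64).
By the first shifting theorem, multiplying by e^(-7t) replaces s with s + 7.

F(s) = (s + 7)/((s + 7)^2 + 64)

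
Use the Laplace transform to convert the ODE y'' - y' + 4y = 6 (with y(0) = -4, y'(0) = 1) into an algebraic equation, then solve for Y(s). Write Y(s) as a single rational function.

Laplace-transform each side.
The derivative rules (L{y''} = s^2 Y - s·y(0) - y'(0) and L{y'} = sY - y(0), with y(0) = -4, y'(0) = 1) turn the left side into (s^2 - s + 4)Y - (-4*s + 5).
The right side is L{6} = 6/s.
So (s^2 - s + 4)Y = 6/s + (-4*s + 5).
Solve for Y(s) and write it as one ratio of polynomials.

Y(s) = (-4*s^2 + 5*s + 6)/(s^3 - s^2 + 4*s)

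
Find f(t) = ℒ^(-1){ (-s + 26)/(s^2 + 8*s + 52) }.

f(t) = 5*exp(-4*t)*sin(6*t) - exp(-4*t)*cos(6*t)

Complete the square in the denominator: s^2 + 8*s + 52 = (s + 4)^2 + 6^2.
Split the numerator to match: -s + 26 = -1·(s + 4) + 5·6.
Invert each term: -1·(s + 4)/((s + 4)^2 + 36) ↔ -e^(-4t)cos(6t); 5·6/((s + 4)^2 + 36) ↔ 5e^(-4t)sin(6t).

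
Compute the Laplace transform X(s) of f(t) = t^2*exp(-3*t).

L{e^(-3t)} = 1/(s + 3).
Then apply L{t^2·g(t)} = (-1)^2 d^2/ds^2[G(s)] with G(s) = 1/(s + 3):
differentiating 2 times and applying the sign gives 2/(s + 3)^3.

X(s) = 2/(s + 3)^3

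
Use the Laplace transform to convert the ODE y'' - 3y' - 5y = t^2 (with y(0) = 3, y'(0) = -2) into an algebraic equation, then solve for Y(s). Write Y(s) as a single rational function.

Take the Laplace transform of both sides.
The derivative rules (L{y''} = s^2 Y - s·y(0) - y'(0) and L{y'} = sY - y(0), with y(0) = 3, y'(0) = -2) turn the left side into (s^2 - 3*s - 5)Y - (3*s - 11).
The right side is L{t^2} = 2/s^3.
So (s^2 - 3*s - 5)Y = 2/s^3 + (3*s - 11).
Divide through and combine into a single rational function.

Y(s) = (3*s^4 - 11*s^3 + 2)/(s^5 - 3*s^4 - 5*s^3)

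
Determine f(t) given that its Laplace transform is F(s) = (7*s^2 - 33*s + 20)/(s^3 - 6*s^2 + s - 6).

f(t) = 2*exp(6*t) - 3*sin(t) + 5*cos(t)

Factor the denominator: s^3 - 6*s^2 + s - 6 = (s - 6)*(s^2 + 1).
Partial fraction decomposition gives [2/(s - 6)] + [5*s/(s^2 + 1)] + [-3/(s^2 + 1)].
Invert each term: 2/(s - 6) ↔ 2e^(6t); 5·s/(s^2 + 1) ↔ 5cos(t); -3·1/(s^2 + 1) ↔ -3sin(t).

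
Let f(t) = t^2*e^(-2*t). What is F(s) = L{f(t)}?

L{e^(-2t)} = 1/(s + 2).
Then apply L{t^2·g(t)} = (-1)^2 d^2/ds^2[G(s)] with G(s) = 1/(s + 2):
differentiating 2 times and applying the sign gives 2/(s + 2)^3.

F(s) = 2/(s + 2)^3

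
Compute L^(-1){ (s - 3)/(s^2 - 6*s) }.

exp(3*t)*cosh(3*t)

Rewrite the denominator: s^2 - 6*s = (s - 3)^2 - 9.
The form in (s - 3) signals a first-shifting-theorem factor e^(3t).
Since L{cosh(3t)} = s/(s^2 - 9), the inverse is e^(3*t)*cosh(3*t).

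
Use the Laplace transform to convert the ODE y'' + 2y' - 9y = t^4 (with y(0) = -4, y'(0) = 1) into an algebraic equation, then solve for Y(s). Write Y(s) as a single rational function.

Y(s) = (-4*s^6 - 7*s^5 + 24)/(s^7 + 2*s^6 - 9*s^5)

Take the Laplace transform of both sides.
With L{y''} = s^2 Y - s·y(0) - y'(0) and L{y'} = sY - y(0), with y(0) = -4, y'(0) = 1: the LHS transforms to (s^2 + 2*s - 9)Y - (-4*s - 7).
The right side is L{t^4} = 24/s^5.
So (s^2 + 2*s - 9)Y = 24/s^5 + (-4*s - 7).
Isolate Y and clear denominators.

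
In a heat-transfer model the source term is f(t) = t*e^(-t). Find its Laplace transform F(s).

L{e^(-t)} = 1/(s + 1).
Then apply L{t·g(t)} = -d/ds[G(s)] with G(s) = 1/(s + 1):
differentiating 1 time and applying the sign gives (s + 1)^(-2).

F(s) = (s + 1)^(-2)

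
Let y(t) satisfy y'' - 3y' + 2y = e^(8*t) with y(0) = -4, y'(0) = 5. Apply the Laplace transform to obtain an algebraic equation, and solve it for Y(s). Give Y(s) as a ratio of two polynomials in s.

Y(s) = (-4*s^2 + 49*s - 135)/(s^3 - 11*s^2 + 26*s - 16)

Laplace-transform each side.
Using L{y''} = s^2 Y - s·y(0) - y'(0) and L{y'} = sY - y(0), with y(0) = -4, y'(0) = 5, the left side becomes (s^2 - 3*s + 2)Y - (-4*s + 17).
The right side is L{e^(8*t)} = 1/(s - 8).
So (s^2 - 3*s + 2)Y = 1/(s - 8) + (-4*s + 17).
Divide through and combine into a single rational function.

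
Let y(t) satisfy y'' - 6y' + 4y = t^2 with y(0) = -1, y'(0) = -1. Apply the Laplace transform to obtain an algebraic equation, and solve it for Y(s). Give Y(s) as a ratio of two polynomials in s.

Take the Laplace transform of both sides.
Using L{y''} = s^2 Y - s·y(0) - y'(0) and L{y'} = sY - y(0), with y(0) = -1, y'(0) = -1, the left side becomes (s^2 - 6*s + 4)Y - (-s + 5).
The right side is L{t^2} = 2/s^3.
So (s^2 - 6*s + 4)Y = 2/s^3 + (-s + 5).
Solve for Y(s) and write it as one ratio of polynomials.

Y(s) = (-s^4 + 5*s^3 + 2)/(s^5 - 6*s^4 + 4*s^3)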